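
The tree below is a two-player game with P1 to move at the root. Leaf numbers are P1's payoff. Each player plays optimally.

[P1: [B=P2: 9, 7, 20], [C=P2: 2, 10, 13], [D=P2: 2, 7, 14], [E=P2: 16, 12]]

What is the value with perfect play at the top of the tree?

12

B (P2): min(9, 7, 20) = 7
C (P2): min(2, 10, 13) = 2
D (P2): min(2, 7, 14) = 2
E (P2): min(16, 12) = 12
Root (P1): max(7, 2, 2, 12) = 12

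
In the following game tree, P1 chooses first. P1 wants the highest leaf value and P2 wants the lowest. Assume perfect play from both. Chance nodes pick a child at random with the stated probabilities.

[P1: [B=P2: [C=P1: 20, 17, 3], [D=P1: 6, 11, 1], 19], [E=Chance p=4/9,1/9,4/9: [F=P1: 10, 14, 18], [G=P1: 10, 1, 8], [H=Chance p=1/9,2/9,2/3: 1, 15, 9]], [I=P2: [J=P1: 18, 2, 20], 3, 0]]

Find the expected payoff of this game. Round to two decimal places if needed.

13.31

C (P1): max(20, 17, 3) = 20
D (P1): max(6, 11, 1) = 11
B (P2): min(20, 11, 19) = 11
F (P1): max(10, 14, 18) = 18
G (P1): max(10, 1, 8) = 10
H (Chance): 1/9·1 + 2/9·15 + 2/3·9 = 9.44
E (Chance): 4/9·18 + 1/9·10 + 4/9·9.44 = 13.31
J (P1): max(18, 2, 20) = 20
I (P2): min(20, 3, 0) = 0
Root (P1): max(11, 13.31, 0) = 13.31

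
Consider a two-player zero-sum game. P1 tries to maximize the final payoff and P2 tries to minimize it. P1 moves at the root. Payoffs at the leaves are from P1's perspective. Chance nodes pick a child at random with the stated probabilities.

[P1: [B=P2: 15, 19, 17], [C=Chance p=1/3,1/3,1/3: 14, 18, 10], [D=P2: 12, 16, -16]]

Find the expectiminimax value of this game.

15

B (P2): min(15, 19, 17) = 15
C (Chance): 1/3·14 + 1/3·18 + 1/3·10 = 14
D (P2): min(12, 16, -16) = -16
Root (P1): max(15, 14, -16) = 15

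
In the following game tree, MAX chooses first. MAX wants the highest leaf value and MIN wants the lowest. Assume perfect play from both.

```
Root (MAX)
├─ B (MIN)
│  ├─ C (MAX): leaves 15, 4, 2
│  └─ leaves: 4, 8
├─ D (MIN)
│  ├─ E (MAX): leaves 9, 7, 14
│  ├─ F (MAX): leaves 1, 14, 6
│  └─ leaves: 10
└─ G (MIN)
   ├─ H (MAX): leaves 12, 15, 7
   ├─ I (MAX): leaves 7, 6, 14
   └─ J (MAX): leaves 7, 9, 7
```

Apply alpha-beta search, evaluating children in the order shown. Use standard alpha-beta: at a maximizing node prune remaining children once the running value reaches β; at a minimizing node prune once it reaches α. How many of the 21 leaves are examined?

20

C [α=-∞,β=+∞]: v=15
B [α=-∞,β=+∞]: v=4
E [α=4,β=+∞]: v=14
F [α=4,β=14]: v=14 after child 2 ≥ β → β-cutoff, skip 1
D [α=4,β=+∞]: v=10
H [α=10,β=+∞]: v=15
I [α=10,β=15]: v=14
J [α=10,β=14]: v=9
G [α=10,β=+∞]: v=9
Root [α=-∞,β=+∞]: v=10
Leaves evaluated: 20 of 21.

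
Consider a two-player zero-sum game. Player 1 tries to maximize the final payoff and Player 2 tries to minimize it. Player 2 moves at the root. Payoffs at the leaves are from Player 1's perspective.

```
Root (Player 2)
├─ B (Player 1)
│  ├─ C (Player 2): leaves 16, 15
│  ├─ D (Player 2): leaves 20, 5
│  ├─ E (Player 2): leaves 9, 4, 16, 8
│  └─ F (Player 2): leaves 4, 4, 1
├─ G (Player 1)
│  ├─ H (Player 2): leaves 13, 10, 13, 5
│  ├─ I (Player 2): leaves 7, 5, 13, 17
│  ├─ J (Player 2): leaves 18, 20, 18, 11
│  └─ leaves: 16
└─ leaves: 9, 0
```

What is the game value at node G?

H: min(13, 10, 13, 5) = 5
I: min(7, 5, 13, 17) = 5
J: min(18, 20, 18, 11) = 11
G: max(5, 5, 11, 16) = 16

16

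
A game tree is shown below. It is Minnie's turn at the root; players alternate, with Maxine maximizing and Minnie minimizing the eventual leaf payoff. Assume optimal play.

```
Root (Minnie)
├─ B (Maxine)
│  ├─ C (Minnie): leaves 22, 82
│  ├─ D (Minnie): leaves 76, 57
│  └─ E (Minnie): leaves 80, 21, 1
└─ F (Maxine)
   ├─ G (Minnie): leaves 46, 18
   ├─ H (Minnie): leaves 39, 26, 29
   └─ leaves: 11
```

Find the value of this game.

26

C (Minnie): min(22, 82) = 22
D (Minnie): min(76, 57) = 57
E (Minnie): min(80, 21, 1) = 1
B (Maxine): max(22, 57, 1) = 57
G (Minnie): min(46, 18) = 18
H (Minnie): min(39, 26, 29) = 26
F (Maxine): max(18, 26, 11) = 26
Root (Minnie): min(57, 26) = 26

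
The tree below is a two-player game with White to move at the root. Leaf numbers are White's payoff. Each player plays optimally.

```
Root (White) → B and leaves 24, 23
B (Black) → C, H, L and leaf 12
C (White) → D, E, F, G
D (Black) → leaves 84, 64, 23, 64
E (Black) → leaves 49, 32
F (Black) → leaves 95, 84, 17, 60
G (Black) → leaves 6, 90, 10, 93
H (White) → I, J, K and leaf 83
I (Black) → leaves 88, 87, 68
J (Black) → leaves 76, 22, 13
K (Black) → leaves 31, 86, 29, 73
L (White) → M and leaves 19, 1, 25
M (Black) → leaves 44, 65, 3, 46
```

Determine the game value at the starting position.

D (Black): min(84, 64, 23, 64) = 23
E (Black): min(49, 32) = 32
F (Black): min(95, 84, 17, 60) = 17
G (Black): min(6, 90, 10, 93) = 6
C (White): max(23, 32, 17, 6) = 32
I (Black): min(88, 87, 68) = 68
J (Black): min(76, 22, 13) = 13
K (Black): min(31, 86, 29, 73) = 29
H (White): max(68, 13, 29, 83) = 83
M (Black): min(44, 65, 3, 46) = 3
L (White): max(3, 19, 1, 25) = 25
B (Black): min(32, 83, 25, 12) = 12
Root (White): max(12, 24, 23) = 24

24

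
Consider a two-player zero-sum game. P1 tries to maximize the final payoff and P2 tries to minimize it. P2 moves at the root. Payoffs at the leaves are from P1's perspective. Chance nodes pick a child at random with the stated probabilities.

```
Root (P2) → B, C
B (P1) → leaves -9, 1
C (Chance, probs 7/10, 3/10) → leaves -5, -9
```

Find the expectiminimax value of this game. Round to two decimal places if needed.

-6.2

B (P1): max(-9, 1) = 1
C (Chance): 7/10·-5 + 3/10·-9 = -6.2
Root (P2): min(1, -6.2) = -6.2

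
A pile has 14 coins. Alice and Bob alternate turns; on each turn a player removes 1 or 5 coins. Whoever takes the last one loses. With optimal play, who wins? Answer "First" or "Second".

First

Positions where the player to move wins (W) vs loses (L):
i:   0  1  2  3  4  5  6  7  8  9 10 11 12 13 14
     W  L  W  L  W  L  W  L  W  L  W  L  W  L  W
Position 14 is W, so the first player wins.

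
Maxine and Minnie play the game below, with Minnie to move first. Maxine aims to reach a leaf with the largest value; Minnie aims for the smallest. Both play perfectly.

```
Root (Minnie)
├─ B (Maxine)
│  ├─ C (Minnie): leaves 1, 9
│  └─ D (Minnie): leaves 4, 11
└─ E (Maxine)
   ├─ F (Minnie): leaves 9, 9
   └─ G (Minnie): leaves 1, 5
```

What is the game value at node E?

9

F: min(9, 9) = 9
G: min(1, 5) = 1
E: max(9, 1) = 9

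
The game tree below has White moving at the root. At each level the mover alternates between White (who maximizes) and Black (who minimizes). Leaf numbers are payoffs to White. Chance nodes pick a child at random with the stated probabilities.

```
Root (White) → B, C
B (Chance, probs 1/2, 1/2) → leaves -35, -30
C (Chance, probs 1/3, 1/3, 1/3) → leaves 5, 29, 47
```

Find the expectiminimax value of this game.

B (Chance): 1/2·-35 + 1/2·-30 = -32.5
C (Chance): 1/3·5 + 1/3·29 + 1/3·47 = 27
Root (White): max(-32.5, 27) = 27

27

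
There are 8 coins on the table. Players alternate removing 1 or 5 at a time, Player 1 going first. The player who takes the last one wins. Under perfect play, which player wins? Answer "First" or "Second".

W/L table (W = player to move can force a win):
i:   0  1  2  3  4  5  6  7  8
     L  W  L  W  L  W  L  W  L
Position 8 is L, so the second player wins.

Second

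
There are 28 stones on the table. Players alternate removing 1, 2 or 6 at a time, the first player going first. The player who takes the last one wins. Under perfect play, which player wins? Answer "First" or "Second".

Second

W/L table (W = player to move can force a win):
i:   0  1  2  3  4  5  6  7  8  9 10 11 12 13 14 15 16 17 18 19 20 21 22 23 24 25 26 27 28
     L  W  W  L  W  W  W  L  W  W  L  W  W  W  L  W  W  L  W  W  W  L  W  W  L  W  W  W  L
Position 28 is L, so the second player wins.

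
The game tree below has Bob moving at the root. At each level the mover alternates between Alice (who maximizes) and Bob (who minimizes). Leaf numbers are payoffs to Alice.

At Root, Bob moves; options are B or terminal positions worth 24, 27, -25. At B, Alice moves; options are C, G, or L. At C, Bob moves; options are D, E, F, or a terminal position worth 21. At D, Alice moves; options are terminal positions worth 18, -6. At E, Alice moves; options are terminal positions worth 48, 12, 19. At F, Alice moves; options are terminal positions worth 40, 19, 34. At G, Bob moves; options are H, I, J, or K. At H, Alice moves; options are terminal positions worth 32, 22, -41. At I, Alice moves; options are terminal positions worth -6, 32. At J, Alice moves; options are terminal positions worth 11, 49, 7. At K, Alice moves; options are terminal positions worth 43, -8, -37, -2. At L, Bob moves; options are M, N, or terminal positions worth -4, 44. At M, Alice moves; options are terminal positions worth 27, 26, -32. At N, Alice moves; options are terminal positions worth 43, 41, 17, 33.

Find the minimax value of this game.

-25

D (Alice): max(18, -6) = 18
E (Alice): max(48, 12, 19) = 48
F (Alice): max(40, 19, 34) = 40
C (Bob): min(18, 48, 40, 21) = 18
H (Alice): max(32, 22, -41) = 32
I (Alice): max(-6, 32) = 32
J (Alice): max(11, 49, 7) = 49
K (Alice): max(43, -8, -37, -2) = 43
G (Bob): min(32, 32, 49, 43) = 32
M (Alice): max(27, 26, -32) = 27
N (Alice): max(43, 41, 17, 33) = 43
L (Bob): min(27, 43, -4, 44) = -4
B (Alice): max(18, 32, -4) = 32
Root (Bob): min(32, 24, 27, -25) = -25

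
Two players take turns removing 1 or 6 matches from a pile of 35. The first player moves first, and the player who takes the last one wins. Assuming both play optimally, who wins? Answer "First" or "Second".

Positions where the player to move wins (W) vs loses (L):
i:   0  1  2  3  4  5  6  7  8  9 10 11 12 13 14 15 16 17 18 19 20 21 22 23 24 25 26 27 28 29 30 31 32 33 34 35
     L  W  L  W  L  W  W  L  W  L  W  L  W  W  L  W  L  W  L  W  W  L  W  L  W  L  W  W  L  W  L  W  L  W  W  L
Position 35 is L, so the second player wins.

Second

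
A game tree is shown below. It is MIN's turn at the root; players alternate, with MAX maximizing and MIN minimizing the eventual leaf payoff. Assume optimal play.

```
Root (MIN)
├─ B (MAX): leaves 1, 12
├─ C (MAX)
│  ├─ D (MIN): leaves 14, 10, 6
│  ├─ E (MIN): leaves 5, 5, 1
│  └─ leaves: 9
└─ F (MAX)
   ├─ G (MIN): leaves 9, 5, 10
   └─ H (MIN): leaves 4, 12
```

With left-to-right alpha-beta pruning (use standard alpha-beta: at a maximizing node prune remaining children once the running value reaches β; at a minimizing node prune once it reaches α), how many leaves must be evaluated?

B [α=-∞,β=+∞]: v=12
D [α=-∞,β=12]: v=6
E [α=6,β=12]: v=5 after child 1 ≤ α → α-cutoff, skip 2
C [α=-∞,β=12]: v=9
G [α=-∞,β=9]: v=5
H [α=5,β=9]: v=4 after child 1 ≤ α → α-cutoff, skip 1
F [α=-∞,β=9]: v=5
Root [α=-∞,β=+∞]: v=5
Leaves evaluated: 11 of 14.

11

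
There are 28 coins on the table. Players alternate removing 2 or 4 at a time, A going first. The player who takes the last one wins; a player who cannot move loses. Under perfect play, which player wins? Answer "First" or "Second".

Mark each pile size as W (mover wins) or L (mover loses):
i:   0  1  2  3  4  5  6  7  8  9 10 11 12 13 14 15 16 17 18 19 20 21 22 23 24 25 26 27 28
     L  L  W  W  W  W  L  L  W  W  W  W  L  L  W  W  W  W  L  L  W  W  W  W  L  L  W  W  W
Position 28 is W, so the first player wins.

First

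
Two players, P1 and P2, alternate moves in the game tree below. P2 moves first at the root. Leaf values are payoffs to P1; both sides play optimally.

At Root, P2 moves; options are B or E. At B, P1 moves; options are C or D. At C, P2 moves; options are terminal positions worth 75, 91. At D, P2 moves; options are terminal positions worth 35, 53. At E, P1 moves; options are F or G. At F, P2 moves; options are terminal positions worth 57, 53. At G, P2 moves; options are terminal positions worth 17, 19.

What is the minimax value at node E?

F: min(57, 53) = 53
G: min(17, 19) = 17
E: max(53, 17) = 53

53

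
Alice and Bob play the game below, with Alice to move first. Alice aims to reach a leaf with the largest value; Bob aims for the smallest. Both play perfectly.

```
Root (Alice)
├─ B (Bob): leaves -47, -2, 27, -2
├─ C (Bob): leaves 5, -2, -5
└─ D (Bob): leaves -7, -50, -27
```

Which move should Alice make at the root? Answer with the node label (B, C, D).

C

B (Bob): min(-47, -2, 27, -2) = -47
C (Bob): min(5, -2, -5) = -5
D (Bob): min(-7, -50, -27) = -50
Root (Alice): max(-47, -5, -50) = -5
Alice picks the child with the highest value: C (value -5).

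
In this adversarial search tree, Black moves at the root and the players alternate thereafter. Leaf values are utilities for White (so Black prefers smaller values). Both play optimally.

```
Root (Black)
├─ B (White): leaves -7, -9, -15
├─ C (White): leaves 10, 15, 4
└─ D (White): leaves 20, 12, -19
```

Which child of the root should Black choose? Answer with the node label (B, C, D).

B

B (White): max(-7, -9, -15) = -7
C (White): max(10, 15, 4) = 15
D (White): max(20, 12, -19) = 20
Root (Black): min(-7, 15, 20) = -7
Black picks the child with the lowest value: B (value -7).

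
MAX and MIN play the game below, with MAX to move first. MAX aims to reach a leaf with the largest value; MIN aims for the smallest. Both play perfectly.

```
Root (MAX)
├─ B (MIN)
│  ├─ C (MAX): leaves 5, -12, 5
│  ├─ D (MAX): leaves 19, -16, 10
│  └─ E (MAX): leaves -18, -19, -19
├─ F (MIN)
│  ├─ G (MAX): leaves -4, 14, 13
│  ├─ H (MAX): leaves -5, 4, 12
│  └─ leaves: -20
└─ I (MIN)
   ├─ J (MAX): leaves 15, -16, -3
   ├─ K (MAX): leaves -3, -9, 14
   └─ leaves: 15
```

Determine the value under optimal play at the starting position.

C (MAX): max(5, -12, 5) = 5
D (MAX): max(19, -16, 10) = 19
E (MAX): max(-18, -19, -19) = -18
B (MIN): min(5, 19, -18) = -18
G (MAX): max(-4, 14, 13) = 14
H (MAX): max(-5, 4, 12) = 12
F (MIN): min(14, 12, -20) = -20
J (MAX): max(15, -16, -3) = 15
K (MAX): max(-3, -9, 14) = 14
I (MIN): min(15, 14, 15) = 14
Root (MAX): max(-18, -20, 14) = 14

14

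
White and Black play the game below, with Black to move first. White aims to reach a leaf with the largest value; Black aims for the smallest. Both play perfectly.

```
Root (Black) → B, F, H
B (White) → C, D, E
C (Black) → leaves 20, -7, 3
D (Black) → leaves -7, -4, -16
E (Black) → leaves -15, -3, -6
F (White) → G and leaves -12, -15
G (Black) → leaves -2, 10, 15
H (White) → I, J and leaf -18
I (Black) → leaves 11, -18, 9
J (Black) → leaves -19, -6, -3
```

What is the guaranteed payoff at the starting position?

-18

C (Black): min(20, -7, 3) = -7
D (Black): min(-7, -4, -16) = -16
E (Black): min(-15, -3, -6) = -15
B (White): max(-7, -16, -15) = -7
G (Black): min(-2, 10, 15) = -2
F (White): max(-2, -12, -15) = -2
I (Black): min(11, -18, 9) = -18
J (Black): min(-19, -6, -3) = -19
H (White): max(-18, -19, -18) = -18
Root (Black): min(-7, -2, -18) = -18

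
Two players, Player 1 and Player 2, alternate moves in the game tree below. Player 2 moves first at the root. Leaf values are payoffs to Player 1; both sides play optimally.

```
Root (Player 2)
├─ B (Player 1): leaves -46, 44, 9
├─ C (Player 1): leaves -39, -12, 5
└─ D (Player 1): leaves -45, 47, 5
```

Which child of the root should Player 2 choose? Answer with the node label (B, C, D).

C

B (Player 1): max(-46, 44, 9) = 44
C (Player 1): max(-39, -12, 5) = 5
D (Player 1): max(-45, 47, 5) = 47
Root (Player 2): min(44, 5, 47) = 5
Player 2 picks the child with the lowest value: C (value 5).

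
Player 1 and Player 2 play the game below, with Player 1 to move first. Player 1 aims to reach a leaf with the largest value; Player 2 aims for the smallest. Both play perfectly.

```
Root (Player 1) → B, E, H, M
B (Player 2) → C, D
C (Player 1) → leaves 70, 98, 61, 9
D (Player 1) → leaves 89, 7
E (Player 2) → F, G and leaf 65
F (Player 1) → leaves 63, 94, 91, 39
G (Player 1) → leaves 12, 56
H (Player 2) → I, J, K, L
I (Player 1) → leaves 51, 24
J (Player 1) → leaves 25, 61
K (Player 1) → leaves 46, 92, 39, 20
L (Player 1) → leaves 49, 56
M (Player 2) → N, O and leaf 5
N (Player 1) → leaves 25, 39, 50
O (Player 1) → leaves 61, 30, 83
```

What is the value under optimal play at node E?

F: max(63, 94, 91, 39) = 94
G: max(12, 56) = 56
E: min(94, 56, 65) = 56

56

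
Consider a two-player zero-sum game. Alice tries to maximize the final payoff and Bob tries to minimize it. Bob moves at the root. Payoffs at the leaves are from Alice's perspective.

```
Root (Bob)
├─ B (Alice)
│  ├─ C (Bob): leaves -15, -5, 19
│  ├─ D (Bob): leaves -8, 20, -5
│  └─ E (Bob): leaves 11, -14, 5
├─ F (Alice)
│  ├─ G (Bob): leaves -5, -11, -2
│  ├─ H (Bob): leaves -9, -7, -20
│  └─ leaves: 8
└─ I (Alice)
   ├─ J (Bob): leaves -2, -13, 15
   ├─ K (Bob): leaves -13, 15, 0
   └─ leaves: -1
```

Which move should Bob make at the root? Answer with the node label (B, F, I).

B

C (Bob): min(-15, -5, 19) = -15
D (Bob): min(-8, 20, -5) = -8
E (Bob): min(11, -14, 5) = -14
B (Alice): max(-15, -8, -14) = -8
G (Bob): min(-5, -11, -2) = -11
H (Bob): min(-9, -7, -20) = -20
F (Alice): max(-11, -20, 8) = 8
J (Bob): min(-2, -13, 15) = -13
K (Bob): min(-13, 15, 0) = -13
I (Alice): max(-13, -13, -1) = -1
Root (Bob): min(-8, 8, -1) = -8
Bob picks the child with the lowest value: B (value -8).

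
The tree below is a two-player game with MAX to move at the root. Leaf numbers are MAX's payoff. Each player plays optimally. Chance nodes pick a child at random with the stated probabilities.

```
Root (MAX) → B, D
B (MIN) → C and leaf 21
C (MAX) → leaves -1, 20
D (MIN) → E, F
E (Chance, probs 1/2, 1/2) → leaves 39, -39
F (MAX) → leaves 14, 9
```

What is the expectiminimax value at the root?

20

C (MAX): max(-1, 20) = 20
B (MIN): min(20, 21) = 20
E (Chance): 1/2·39 + 1/2·-39 = 0
F (MAX): max(14, 9) = 14
D (MIN): min(0, 14) = 0
Root (MAX): max(20, 0) = 20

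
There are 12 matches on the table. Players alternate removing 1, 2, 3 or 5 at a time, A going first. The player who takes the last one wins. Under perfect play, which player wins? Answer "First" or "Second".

Mark each pile size as W (mover wins) or L (mover loses):
i:   0  1  2  3  4  5  6  7  8  9 10 11 12
     L  W  W  W  L  W  W  W  L  W  W  W  L
Position 12 is L, so the second player wins.

Second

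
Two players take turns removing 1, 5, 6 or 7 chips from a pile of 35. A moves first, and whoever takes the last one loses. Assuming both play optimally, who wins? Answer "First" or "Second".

First

Compute winning (W) and losing (L) positions by backward induction:
i:   0  1  2  3  4  5  6  7  8  9 10 11 12 13 14 15 16 17 18 19 20 21 22 23 24 25 26 27 28 29 30 31 32 33 34 35
     W  L  W  L  W  L  W  W  W  W  W  W  W  L  W  L  W  L  W  W  W  W  W  W  W  L  W  L  W  L  W  W  W  W  W  W
Position 35 is W, so the first player wins.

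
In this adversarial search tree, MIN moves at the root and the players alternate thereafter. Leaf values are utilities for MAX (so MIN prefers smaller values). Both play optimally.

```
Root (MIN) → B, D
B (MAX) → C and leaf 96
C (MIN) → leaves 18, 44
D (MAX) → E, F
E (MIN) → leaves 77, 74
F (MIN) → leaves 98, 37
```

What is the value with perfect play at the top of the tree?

C (MIN): min(18, 44) = 18
B (MAX): max(18, 96) = 96
E (MIN): min(77, 74) = 74
F (MIN): min(98, 37) = 37
D (MAX): max(74, 37) = 74
Root (MIN): min(96, 74) = 74

74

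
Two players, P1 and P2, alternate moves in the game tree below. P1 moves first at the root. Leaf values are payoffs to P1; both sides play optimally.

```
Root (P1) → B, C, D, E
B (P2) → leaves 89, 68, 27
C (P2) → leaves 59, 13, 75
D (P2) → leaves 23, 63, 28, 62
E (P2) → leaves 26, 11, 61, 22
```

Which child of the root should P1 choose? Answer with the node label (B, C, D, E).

B (P2): min(89, 68, 27) = 27
C (P2): min(59, 13, 75) = 13
D (P2): min(23, 63, 28, 62) = 23
E (P2): min(26, 11, 61, 22) = 11
Root (P1): max(27, 13, 23, 11) = 27
P1 picks the child with the highest value: B (value 27).

B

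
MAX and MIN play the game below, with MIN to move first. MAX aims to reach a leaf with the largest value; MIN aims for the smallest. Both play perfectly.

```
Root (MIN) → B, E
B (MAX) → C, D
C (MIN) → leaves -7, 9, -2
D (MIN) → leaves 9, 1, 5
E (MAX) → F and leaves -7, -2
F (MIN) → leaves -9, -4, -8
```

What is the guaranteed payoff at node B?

C: min(-7, 9, -2) = -7
D: min(9, 1, 5) = 1
B: max(-7, 1) = 1

1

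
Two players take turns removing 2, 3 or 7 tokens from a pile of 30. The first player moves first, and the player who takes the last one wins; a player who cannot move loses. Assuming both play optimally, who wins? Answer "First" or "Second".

Mark each pile size as W (mover wins) or L (mover loses):
i:   0  1  2  3  4  5  6  7  8  9 10 11 12 13 14 15 16 17 18 19 20 21 22 23 24 25 26 27 28 29 30
     L  L  W  W  W  L  L  W  W  W  L  L  W  W  W  L  L  W  W  W  L  L  W  W  W  L  L  W  W  W  L
Position 30 is L, so the second player wins.

Second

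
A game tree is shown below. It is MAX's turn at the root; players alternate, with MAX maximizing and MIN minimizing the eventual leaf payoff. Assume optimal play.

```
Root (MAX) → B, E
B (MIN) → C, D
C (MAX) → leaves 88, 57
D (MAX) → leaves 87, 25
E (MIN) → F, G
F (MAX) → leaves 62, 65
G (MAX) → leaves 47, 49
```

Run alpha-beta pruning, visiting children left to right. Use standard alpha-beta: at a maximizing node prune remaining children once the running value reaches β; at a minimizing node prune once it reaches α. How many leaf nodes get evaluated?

6

C [α=-∞,β=+∞]: v=88
D [α=-∞,β=88]: v=87
B [α=-∞,β=+∞]: v=87
F [α=87,β=+∞]: v=65
E [α=87,β=+∞]: v=65 after child 1 ≤ α → α-cutoff, skip 1
Root [α=-∞,β=+∞]: v=87
Leaves evaluated: 6 of 8.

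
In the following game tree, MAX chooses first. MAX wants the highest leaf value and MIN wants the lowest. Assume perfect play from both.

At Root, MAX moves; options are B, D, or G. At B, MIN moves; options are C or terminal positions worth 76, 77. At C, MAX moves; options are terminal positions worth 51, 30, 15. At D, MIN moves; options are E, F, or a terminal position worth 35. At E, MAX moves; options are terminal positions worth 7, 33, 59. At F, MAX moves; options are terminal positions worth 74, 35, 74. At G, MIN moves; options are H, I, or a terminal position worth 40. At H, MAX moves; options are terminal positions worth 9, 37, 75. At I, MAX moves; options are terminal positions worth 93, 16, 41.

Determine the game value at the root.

C (MAX): max(51, 30, 15) = 51
B (MIN): min(51, 76, 77) = 51
E (MAX): max(7, 33, 59) = 59
F (MAX): max(74, 35, 74) = 74
D (MIN): min(59, 74, 35) = 35
H (MAX): max(9, 37, 75) = 75
I (MAX): max(93, 16, 41) = 93
G (MIN): min(75, 93, 40) = 40
Root (MAX): max(51, 35, 40) = 51

51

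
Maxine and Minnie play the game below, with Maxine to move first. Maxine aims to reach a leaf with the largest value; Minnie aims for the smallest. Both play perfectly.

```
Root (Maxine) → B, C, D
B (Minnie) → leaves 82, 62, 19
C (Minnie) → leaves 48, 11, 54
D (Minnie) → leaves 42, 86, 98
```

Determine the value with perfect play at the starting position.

42

B (Minnie): min(82, 62, 19) = 19
C (Minnie): min(48, 11, 54) = 11
D (Minnie): min(42, 86, 98) = 42
Root (Maxine): max(19, 11, 42) = 42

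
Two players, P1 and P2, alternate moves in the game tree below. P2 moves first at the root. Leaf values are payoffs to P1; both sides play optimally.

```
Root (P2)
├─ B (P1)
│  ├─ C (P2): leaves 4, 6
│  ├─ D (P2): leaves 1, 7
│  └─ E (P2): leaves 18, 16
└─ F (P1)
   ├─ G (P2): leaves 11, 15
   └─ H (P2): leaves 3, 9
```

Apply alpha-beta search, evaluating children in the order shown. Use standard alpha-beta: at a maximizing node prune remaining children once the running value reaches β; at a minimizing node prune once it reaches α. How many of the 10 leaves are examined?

8

C [α=-∞,β=+∞]: v=4
D [α=4,β=+∞]: v=1 after child 1 ≤ α → α-cutoff, skip 1
E [α=4,β=+∞]: v=16
B [α=-∞,β=+∞]: v=16
G [α=-∞,β=16]: v=11
H [α=11,β=16]: v=3 after child 1 ≤ α → α-cutoff, skip 1
F [α=-∞,β=16]: v=11
Root [α=-∞,β=+∞]: v=11
Leaves evaluated: 8 of 10.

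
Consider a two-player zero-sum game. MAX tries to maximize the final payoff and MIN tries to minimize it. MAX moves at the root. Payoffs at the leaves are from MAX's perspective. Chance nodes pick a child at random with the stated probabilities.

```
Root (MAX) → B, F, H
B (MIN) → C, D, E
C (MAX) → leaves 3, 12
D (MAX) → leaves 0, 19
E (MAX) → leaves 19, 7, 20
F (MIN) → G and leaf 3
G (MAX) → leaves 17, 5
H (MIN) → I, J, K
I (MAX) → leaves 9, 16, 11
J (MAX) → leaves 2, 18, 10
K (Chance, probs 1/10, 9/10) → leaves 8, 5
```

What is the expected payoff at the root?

12

C (MAX): max(3, 12) = 12
D (MAX): max(0, 19) = 19
E (MAX): max(19, 7, 20) = 20
B (MIN): min(12, 19, 20) = 12
G (MAX): max(17, 5) = 17
F (MIN): min(17, 3) = 3
I (MAX): max(9, 16, 11) = 16
J (MAX): max(2, 18, 10) = 18
K (Chance): 1/10·8 + 9/10·5 = 5.3
H (MIN): min(16, 18, 5.3) = 5.3
Root (MAX): max(12, 3, 5.3) = 12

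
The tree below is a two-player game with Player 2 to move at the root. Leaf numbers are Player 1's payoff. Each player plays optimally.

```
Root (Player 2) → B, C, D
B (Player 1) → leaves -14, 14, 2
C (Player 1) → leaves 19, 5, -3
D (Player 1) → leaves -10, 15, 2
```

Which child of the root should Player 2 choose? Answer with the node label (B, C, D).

B

B (Player 1): max(-14, 14, 2) = 14
C (Player 1): max(19, 5, -3) = 19
D (Player 1): max(-10, 15, 2) = 15
Root (Player 2): min(14, 19, 15) = 14
Player 2 picks the child with the lowest value: B (value 14).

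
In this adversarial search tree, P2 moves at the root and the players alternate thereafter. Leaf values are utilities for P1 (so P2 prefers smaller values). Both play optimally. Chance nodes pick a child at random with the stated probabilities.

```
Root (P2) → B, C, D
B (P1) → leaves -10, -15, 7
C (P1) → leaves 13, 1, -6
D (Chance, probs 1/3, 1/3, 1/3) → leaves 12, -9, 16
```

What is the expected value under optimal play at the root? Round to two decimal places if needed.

6.33

B (P1): max(-10, -15, 7) = 7
C (P1): max(13, 1, -6) = 13
D (Chance): 1/3·12 + 1/3·-9 + 1/3·16 = 6.33
Root (P2): min(7, 13, 6.33) = 6.33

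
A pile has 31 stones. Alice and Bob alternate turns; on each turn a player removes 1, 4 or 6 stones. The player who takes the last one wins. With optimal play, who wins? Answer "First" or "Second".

First

Positions where the player to move wins (W) vs loses (L):
i:   0  1  2  3  4  5  6  7  8  9 10 11 12 13 14 15 16 17 18 19 20 21 22 23 24 25 26 27 28 29 30 31
     L  W  L  W  W  L  W  L  W  W  L  W  L  W  W  L  W  L  W  W  L  W  L  W  W  L  W  L  W  W  L  W
Position 31 is W, so the first player wins.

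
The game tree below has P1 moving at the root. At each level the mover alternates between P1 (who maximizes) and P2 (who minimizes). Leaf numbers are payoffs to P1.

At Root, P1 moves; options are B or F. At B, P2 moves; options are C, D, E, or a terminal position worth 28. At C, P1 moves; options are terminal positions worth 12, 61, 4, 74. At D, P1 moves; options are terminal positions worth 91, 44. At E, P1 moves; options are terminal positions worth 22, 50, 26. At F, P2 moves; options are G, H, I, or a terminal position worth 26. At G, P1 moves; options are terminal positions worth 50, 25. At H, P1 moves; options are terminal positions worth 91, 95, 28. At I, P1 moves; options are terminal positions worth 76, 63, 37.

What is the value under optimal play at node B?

C: max(12, 61, 4, 74) = 74
D: max(91, 44) = 91
E: max(22, 50, 26) = 50
B: min(74, 91, 50, 28) = 28

28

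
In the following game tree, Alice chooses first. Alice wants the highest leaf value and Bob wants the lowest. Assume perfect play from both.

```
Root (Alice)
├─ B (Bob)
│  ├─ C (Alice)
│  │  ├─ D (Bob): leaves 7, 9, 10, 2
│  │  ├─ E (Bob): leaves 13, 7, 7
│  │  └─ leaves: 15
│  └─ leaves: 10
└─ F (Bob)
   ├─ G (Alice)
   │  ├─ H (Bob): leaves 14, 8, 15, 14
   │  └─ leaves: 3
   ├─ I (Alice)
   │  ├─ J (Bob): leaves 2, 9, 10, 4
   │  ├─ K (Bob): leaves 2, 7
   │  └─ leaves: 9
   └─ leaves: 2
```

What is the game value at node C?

D: min(7, 9, 10, 2) = 2
E: min(13, 7, 7) = 7
C: max(2, 7, 15) = 15

15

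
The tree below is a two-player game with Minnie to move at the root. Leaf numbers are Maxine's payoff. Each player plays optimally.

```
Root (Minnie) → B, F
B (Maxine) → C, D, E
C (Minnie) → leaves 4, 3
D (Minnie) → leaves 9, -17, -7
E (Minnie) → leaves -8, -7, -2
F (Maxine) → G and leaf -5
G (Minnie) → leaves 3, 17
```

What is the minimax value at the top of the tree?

3

C (Minnie): min(4, 3) = 3
D (Minnie): min(9, -17, -7) = -17
E (Minnie): min(-8, -7, -2) = -8
B (Maxine): max(3, -17, -8) = 3
G (Minnie): min(3, 17) = 3
F (Maxine): max(3, -5) = 3
Root (Minnie): min(3, 3) = 3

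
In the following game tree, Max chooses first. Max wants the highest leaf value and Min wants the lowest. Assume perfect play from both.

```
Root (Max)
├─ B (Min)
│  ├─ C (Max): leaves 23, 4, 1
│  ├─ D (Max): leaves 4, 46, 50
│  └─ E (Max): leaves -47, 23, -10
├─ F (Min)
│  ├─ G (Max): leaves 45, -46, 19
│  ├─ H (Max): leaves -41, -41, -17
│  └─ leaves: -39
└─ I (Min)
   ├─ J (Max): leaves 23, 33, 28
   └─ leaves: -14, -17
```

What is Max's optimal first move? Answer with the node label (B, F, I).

B

C (Max): max(23, 4, 1) = 23
D (Max): max(4, 46, 50) = 50
E (Max): max(-47, 23, -10) = 23
B (Min): min(23, 50, 23) = 23
G (Max): max(45, -46, 19) = 45
H (Max): max(-41, -41, -17) = -17
F (Min): min(45, -17, -39) = -39
J (Max): max(23, 33, 28) = 33
I (Min): min(33, -14, -17) = -17
Root (Max): max(23, -39, -17) = 23
Max picks the child with the highest value: B (value 23).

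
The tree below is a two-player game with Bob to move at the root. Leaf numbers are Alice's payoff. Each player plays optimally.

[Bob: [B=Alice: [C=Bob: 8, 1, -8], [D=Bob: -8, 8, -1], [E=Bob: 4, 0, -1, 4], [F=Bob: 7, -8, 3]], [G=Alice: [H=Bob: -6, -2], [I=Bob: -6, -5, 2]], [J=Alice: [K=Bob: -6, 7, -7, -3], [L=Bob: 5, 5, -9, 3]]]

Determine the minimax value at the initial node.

-7

C (Bob): min(8, 1, -8) = -8
D (Bob): min(-8, 8, -1) = -8
E (Bob): min(4, 0, -1, 4) = -1
F (Bob): min(7, -8, 3) = -8
B (Alice): max(-8, -8, -1, -8) = -1
H (Bob): min(-6, -2) = -6
I (Bob): min(-6, -5, 2) = -6
G (Alice): max(-6, -6) = -6
K (Bob): min(-6, 7, -7, -3) = -7
L (Bob): min(5, 5, -9, 3) = -9
J (Alice): max(-7, -9) = -7
Root (Bob): min(-1, -6, -7) = -7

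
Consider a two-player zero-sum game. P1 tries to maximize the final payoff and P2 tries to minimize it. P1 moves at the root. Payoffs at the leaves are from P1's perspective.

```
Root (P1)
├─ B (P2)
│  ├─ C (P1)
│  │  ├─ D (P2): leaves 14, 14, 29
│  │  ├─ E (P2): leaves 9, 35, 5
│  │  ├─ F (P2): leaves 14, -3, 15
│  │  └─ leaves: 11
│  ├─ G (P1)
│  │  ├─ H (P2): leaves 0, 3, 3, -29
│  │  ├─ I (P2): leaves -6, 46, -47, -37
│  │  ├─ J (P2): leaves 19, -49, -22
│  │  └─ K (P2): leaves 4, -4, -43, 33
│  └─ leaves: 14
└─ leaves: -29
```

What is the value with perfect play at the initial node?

D (P2): min(14, 14, 29) = 14
E (P2): min(9, 35, 5) = 5
F (P2): min(14, -3, 15) = -3
C (P1): max(14, 5, -3, 11) = 14
H (P2): min(0, 3, 3, -29) = -29
I (P2): min(-6, 46, -47, -37) = -47
J (P2): min(19, -49, -22) = -49
K (P2): min(4, -4, -43, 33) = -43
G (P1): max(-29, -47, -49, -43) = -29
B (P2): min(14, -29, 14) = -29
Root (P1): max(-29, -29) = -29

-29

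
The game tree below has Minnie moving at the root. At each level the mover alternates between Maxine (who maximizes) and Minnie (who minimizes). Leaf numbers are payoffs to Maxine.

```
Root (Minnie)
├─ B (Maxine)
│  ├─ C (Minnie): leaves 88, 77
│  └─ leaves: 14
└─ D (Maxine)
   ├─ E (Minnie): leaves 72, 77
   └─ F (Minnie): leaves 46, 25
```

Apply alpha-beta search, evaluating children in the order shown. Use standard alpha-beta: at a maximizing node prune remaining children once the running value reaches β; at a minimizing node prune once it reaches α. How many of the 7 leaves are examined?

6

C [α=-∞,β=+∞]: v=77
B [α=-∞,β=+∞]: v=77
E [α=-∞,β=77]: v=72
F [α=72,β=77]: v=46 after child 1 ≤ α → α-cutoff, skip 1
D [α=-∞,β=77]: v=72
Root [α=-∞,β=+∞]: v=72
Leaves evaluated: 6 of 7.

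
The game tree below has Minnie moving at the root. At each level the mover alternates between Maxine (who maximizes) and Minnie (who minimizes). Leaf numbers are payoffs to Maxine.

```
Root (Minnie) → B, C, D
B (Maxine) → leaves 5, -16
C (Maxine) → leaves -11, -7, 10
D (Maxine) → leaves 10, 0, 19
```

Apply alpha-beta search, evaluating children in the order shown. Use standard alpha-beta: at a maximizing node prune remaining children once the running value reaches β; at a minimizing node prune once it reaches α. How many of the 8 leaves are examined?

6

B [α=-∞,β=+∞]: v=5
C [α=-∞,β=5]: v=10
D [α=-∞,β=5]: v=10 after child 1 ≥ β → β-cutoff, skip 2
Root [α=-∞,β=+∞]: v=5
Leaves evaluated: 6 of 8.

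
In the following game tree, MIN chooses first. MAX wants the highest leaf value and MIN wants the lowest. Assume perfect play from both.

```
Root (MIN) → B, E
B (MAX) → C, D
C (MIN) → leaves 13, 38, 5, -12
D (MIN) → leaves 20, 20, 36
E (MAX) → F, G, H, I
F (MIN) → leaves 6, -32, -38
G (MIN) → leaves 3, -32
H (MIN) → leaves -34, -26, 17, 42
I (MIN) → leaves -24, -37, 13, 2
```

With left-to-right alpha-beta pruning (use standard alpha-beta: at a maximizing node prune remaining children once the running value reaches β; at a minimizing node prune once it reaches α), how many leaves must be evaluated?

15

C [α=-∞,β=+∞]: v=-12
D [α=-12,β=+∞]: v=20
B [α=-∞,β=+∞]: v=20
F [α=-∞,β=20]: v=-38
G [α=-38,β=20]: v=-32
H [α=-32,β=20]: v=-34 after child 1 ≤ α → α-cutoff, skip 3
I [α=-32,β=20]: v=-37 after child 2 ≤ α → α-cutoff, skip 2
E [α=-∞,β=20]: v=-32
Root [α=-∞,β=+∞]: v=-32
Leaves evaluated: 15 of 20.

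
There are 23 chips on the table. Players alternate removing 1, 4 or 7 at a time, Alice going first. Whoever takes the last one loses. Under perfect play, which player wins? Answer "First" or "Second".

W/L table (W = player to move can force a win):
i:   0  1  2  3  4  5  6  7  8  9 10 11 12 13 14 15 16 17 18 19 20 21 22 23
     W  L  W  L  W  W  L  W  W  L  W  L  W  W  L  W  W  L  W  L  W  W  L  W
Position 23 is W, so the first player wins.

First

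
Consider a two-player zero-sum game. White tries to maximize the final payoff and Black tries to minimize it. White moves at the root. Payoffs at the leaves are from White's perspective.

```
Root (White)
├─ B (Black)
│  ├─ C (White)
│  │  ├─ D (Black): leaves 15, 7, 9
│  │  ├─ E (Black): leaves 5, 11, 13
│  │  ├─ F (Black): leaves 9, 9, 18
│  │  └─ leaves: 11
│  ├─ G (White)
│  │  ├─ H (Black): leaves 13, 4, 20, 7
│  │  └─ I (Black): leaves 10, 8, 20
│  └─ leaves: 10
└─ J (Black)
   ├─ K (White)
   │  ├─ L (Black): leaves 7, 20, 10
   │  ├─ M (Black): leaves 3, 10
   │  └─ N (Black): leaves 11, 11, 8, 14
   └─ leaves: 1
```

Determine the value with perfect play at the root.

D (Black): min(15, 7, 9) = 7
E (Black): min(5, 11, 13) = 5
F (Black): min(9, 9, 18) = 9
C (White): max(7, 5, 9, 11) = 11
H (Black): min(13, 4, 20, 7) = 4
I (Black): min(10, 8, 20) = 8
G (White): max(4, 8) = 8
B (Black): min(11, 8, 10) = 8
L (Black): min(7, 20, 10) = 7
M (Black): min(3, 10) = 3
N (Black): min(11, 11, 8, 14) = 8
K (White): max(7, 3, 8) = 8
J (Black): min(8, 1) = 1
Root (White): max(8, 1) = 8

8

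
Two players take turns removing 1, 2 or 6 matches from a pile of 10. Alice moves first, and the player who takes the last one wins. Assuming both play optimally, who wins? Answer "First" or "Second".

Mark each pile size as W (mover wins) or L (mover loses):
i:   0  1  2  3  4  5  6  7  8  9 10
     L  W  W  L  W  W  W  L  W  W  L
Position 10 is L, so the second player wins.

Second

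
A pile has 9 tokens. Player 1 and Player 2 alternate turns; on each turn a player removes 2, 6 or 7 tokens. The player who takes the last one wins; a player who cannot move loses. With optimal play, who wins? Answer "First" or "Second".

Positions where the player to move wins (W) vs loses (L):
i:   0  1  2  3  4  5  6  7  8  9
     L  L  W  W  L  L  W  W  W  L
Position 9 is L, so the second player wins.

Second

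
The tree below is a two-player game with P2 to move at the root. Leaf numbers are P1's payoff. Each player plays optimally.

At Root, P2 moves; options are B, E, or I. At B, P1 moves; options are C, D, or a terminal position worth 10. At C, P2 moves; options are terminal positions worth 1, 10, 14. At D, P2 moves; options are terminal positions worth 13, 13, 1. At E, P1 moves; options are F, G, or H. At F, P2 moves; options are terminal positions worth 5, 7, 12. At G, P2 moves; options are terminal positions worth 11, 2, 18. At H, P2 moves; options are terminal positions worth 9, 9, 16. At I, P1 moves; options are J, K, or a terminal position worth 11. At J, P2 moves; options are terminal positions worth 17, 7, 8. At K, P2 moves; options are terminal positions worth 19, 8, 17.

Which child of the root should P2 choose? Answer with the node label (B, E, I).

C (P2): min(1, 10, 14) = 1
D (P2): min(13, 13, 1) = 1
B (P1): max(1, 1, 10) = 10
F (P2): min(5, 7, 12) = 5
G (P2): min(11, 2, 18) = 2
H (P2): min(9, 9, 16) = 9
E (P1): max(5, 2, 9) = 9
J (P2): min(17, 7, 8) = 7
K (P2): min(19, 8, 17) = 8
I (P1): max(7, 8, 11) = 11
Root (P2): min(10, 9, 11) = 9
P2 picks the child with the lowest value: E (value 9).

E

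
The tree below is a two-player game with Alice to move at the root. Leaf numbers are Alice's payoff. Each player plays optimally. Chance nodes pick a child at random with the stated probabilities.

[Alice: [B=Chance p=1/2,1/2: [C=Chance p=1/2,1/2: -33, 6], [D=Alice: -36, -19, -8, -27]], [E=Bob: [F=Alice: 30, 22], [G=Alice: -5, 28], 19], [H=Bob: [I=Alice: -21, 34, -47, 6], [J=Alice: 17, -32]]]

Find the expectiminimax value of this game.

C (Chance): 1/2·-33 + 1/2·6 = -13.5
D (Alice): max(-36, -19, -8, -27) = -8
B (Chance): 1/2·-13.5 + 1/2·-8 = -10.75
F (Alice): max(30, 22) = 30
G (Alice): max(-5, 28) = 28
E (Bob): min(30, 28, 19) = 19
I (Alice): max(-21, 34, -47, 6) = 34
J (Alice): max(17, -32) = 17
H (Bob): min(34, 17) = 17
Root (Alice): max(-10.75, 19, 17) = 19

19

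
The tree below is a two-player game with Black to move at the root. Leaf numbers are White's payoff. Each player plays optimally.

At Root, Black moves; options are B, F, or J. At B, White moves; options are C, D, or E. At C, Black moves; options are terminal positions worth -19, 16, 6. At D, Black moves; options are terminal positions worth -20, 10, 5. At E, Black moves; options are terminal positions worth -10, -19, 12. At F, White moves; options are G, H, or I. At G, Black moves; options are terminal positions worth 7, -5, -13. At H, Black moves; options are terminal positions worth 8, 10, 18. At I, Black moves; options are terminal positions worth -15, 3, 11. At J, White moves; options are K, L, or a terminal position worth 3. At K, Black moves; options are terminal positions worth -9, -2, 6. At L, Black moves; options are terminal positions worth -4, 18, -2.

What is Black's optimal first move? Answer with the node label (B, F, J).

C (Black): min(-19, 16, 6) = -19
D (Black): min(-20, 10, 5) = -20
E (Black): min(-10, -19, 12) = -19
B (White): max(-19, -20, -19) = -19
G (Black): min(7, -5, -13) = -13
H (Black): min(8, 10, 18) = 8
I (Black): min(-15, 3, 11) = -15
F (White): max(-13, 8, -15) = 8
K (Black): min(-9, -2, 6) = -9
L (Black): min(-4, 18, -2) = -4
J (White): max(-9, -4, 3) = 3
Root (Black): min(-19, 8, 3) = -19
Black picks the child with the lowest value: B (value -19).

B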